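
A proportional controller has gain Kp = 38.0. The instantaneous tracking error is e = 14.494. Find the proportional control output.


u_P = Kp * e = 38.0 * 14.494 = 550.7720

550.7720


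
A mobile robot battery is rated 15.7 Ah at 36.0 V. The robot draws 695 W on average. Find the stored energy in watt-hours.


E = capacity * V = 15.7*36.0 = 565.2000

565.2000 Wh


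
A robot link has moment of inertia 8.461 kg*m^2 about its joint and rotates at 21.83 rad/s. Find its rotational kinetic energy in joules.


KE = (1/2)*I*omega^2 = 0.5*8.461*21.83^2 = 2016.0401

2016.0401 J


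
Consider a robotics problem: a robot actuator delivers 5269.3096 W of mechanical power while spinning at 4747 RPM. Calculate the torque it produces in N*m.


omega = 4747 * 2*pi/60 = 497.104678 rad/s
tau = P / omega = 5269.3096 / 497.104678 = 10.6000

10.6000 N*m


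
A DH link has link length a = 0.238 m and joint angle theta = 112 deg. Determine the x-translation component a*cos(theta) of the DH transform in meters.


a*cos(theta) = 0.238*cos(112 deg) = -0.0892

-0.0892 m


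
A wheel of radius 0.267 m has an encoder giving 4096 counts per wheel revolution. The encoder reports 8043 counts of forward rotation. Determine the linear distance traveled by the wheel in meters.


revs = 8043/4096 = 1.963623
d = revs * 2*pi*r = 1.963623 * 2*pi*0.267 = 3.2942

3.2942 m


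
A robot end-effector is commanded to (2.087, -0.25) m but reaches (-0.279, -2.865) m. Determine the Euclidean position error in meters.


dx = -0.279 - (2.087) = -2.3660, dy = -2.865 - (-0.25) = -2.6150
err = sqrt(5.597956 + 6.838225) = 3.5265

3.5265 m


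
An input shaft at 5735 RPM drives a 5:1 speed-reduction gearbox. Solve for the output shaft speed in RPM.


omega_out = omega_in / N = 5735 / 5 = 1147.0000

1147.0000 RPM


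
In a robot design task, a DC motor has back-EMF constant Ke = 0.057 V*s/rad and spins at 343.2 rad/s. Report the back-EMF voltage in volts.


V_emf = Ke * omega = 0.057*343.2 = 19.5624

19.5624 V


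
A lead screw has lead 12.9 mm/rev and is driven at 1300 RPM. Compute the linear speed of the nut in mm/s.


v = lead * (RPM/60) = 12.9*1300/60 = 279.5000

279.5000 mm/s


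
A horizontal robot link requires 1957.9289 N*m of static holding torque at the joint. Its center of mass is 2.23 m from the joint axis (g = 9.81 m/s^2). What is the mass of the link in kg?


m = tau / (g*L) = 1957.9289 / (9.81 * 2.23) = 89.5000

89.5000 kg


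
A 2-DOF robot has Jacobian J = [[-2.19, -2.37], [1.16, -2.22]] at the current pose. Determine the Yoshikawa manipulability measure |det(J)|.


det(J) = -2.19*-2.22 - (-2.37)*(1.16) = 7.6110
|det(J)| = 7.6110

7.6110


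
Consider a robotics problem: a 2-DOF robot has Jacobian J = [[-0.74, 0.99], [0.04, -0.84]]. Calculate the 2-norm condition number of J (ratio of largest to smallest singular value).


JJ^T eigenvalues: trace(JJ^T) = 2.2349, det(JJ^T) = det(J)^2 = 0.33872400
s_max^2 = (2.2349 + sqrt(3.63988201))/2 = 2.07137374
s_min^2 = (2.2349 - sqrt(3.63988201))/2 = 0.16352626
kappa = s_max/s_min = sqrt(2.07137374/0.16352626) = 3.5591

3.5591


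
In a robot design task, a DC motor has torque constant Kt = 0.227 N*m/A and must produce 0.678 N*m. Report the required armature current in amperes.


I = tau / Kt = 0.678/0.227 = 2.9868

2.9868 A


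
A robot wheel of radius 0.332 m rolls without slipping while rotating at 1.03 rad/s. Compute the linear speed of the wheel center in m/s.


v = omega * r = 1.03 * 0.332 = 0.3420

0.3420 m/s


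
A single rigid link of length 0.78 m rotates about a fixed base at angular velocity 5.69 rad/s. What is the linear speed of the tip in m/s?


v = L*omega = 0.78 * 5.69 = 4.4382

4.4382 m/s


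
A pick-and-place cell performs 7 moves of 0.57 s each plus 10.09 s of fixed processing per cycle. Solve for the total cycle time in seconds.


T = 7*0.57 + 10.09 = 14.0800

14.0800 s


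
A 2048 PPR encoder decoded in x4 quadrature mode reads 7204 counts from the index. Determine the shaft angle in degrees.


angle = counts * 360 / (PPR*4) = 7204 * 360 / 8192 = 316.5820

316.5820 degrees


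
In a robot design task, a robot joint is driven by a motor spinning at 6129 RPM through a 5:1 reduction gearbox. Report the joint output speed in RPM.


omega_joint = omega_motor / N = 6129 / 5 = 1225.8000

1225.8000 RPM


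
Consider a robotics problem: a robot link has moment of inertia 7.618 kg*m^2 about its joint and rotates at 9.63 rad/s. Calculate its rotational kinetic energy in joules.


KE = (1/2)*I*omega^2 = 0.5*7.618*9.63^2 = 353.2349

353.2349 J


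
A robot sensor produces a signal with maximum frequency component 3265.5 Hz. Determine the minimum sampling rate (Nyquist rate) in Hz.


f_s,min = 2*f_max = 2*3265.5 = 6531.0000

6531.0000 Hz


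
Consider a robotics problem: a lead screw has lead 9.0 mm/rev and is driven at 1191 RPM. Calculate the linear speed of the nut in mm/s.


v = lead * (RPM/60) = 9.0*1191/60 = 178.6500

178.6500 mm/s


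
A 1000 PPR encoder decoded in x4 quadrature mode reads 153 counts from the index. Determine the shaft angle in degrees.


angle = counts * 360 / (PPR*4) = 153 * 360 / 4000 = 13.7700

13.7700 degrees


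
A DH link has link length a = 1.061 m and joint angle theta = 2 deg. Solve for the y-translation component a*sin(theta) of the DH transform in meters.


a*sin(theta) = 1.061*sin(2 deg) = 0.0370

0.0370 m


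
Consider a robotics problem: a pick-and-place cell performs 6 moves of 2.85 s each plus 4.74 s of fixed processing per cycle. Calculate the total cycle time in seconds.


T = 6*2.85 + 4.74 = 21.8400

21.8400 s


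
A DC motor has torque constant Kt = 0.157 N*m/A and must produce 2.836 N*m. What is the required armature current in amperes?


I = tau / Kt = 2.836/0.157 = 18.0637

18.0637 A


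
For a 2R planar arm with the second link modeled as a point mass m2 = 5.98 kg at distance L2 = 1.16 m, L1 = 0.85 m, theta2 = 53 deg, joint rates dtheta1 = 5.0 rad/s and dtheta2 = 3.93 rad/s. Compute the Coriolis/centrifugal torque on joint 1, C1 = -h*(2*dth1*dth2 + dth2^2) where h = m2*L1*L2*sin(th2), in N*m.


h = m2*L1*L2*sin(th2) = 5.98*0.85*1.16*sin(53 deg) = 4.708979
C1 = -h*(2*5.0*3.93 + 3.93^2) = -4.708979*54.7449 = -257.7926

-257.7926 N*m


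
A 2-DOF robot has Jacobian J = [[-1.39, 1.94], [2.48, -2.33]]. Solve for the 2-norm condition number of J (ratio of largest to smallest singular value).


JJ^T eigenvalues: trace(JJ^T) = 17.2750, det(JJ^T) = det(J)^2 = 2.47275625
s_max^2 = (17.2750 + sqrt(288.53460000))/2 = 17.13065312
s_min^2 = (17.2750 - sqrt(288.53460000))/2 = 0.14434688
kappa = s_max/s_min = sqrt(17.13065312/0.14434688) = 10.8939

10.8939


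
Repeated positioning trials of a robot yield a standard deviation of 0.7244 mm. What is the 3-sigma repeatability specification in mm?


repeatability = 3*sigma = 3*0.7244 = 2.1732

2.1732 mm


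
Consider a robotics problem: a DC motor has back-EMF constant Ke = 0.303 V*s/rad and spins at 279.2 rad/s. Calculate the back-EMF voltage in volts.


V_emf = Ke * omega = 0.303*279.2 = 84.5976

84.5976 V


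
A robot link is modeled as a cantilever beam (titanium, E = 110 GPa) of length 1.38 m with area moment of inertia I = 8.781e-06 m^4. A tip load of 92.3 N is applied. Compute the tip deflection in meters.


delta = F*L^3/(3*E*I) = 92.3*1.38^3/(3*1.100e+11*8.781e-06)
      = 242.5710456/2897730 = 8.3711e-05

8.3711e-05 m


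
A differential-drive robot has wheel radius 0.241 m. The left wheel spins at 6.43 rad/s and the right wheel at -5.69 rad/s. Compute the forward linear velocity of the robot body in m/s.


v = r*(wR + wL)/2 = 0.241*(-5.69 + 6.43)/2 = 0.0892

0.0892 m/s


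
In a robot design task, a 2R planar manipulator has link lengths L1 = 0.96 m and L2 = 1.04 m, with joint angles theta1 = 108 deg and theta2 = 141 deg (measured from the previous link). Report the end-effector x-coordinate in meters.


x = L1*cos(th1) + L2*cos(th1+th2) = 0.96*cos(108 deg) + 1.04*cos(249 deg) = -0.6694

-0.6694 m


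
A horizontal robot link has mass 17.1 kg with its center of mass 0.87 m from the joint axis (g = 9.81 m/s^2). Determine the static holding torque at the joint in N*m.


tau = m*g*L = 17.1 * 9.81 * 0.87 = 145.9434

145.9434 N*m


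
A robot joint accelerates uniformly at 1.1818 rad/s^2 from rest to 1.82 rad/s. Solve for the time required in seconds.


t = delta_omega / alpha = 1.82 / 1.1818 = 1.5400

1.5400 s


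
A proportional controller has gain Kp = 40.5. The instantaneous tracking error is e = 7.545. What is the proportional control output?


u_P = Kp * e = 40.5 * 7.545 = 305.5725

305.5725


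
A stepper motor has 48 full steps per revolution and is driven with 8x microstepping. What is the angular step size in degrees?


step = 360/(48*8) = 360/384 = 0.9375

0.9375 degrees


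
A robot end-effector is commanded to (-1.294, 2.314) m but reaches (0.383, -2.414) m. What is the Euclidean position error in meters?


dx = 0.383 - (-1.294) = 1.6770, dy = -2.414 - (2.314) = -4.7280
err = sqrt(2.812329 + 22.353984) = 5.0166

5.0166 m


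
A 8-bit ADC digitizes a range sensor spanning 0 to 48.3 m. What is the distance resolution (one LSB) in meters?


res = range / 2^n = 48.3/2^8 = 48.3/256 = 0.1887

0.1887 m


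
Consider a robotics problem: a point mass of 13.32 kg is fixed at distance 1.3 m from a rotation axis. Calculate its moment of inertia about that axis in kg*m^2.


I = m*r^2 = 13.32*1.3^2 = 22.5108

22.5108 kg*m^2


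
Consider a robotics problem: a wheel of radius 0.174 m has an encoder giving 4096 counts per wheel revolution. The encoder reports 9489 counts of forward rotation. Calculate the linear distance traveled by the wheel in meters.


revs = 9489/4096 = 2.316650
d = revs * 2*pi*r = 2.316650 * 2*pi*0.174 = 2.5327

2.5327 m


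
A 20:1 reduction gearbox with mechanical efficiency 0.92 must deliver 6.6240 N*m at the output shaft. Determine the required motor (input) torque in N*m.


tau_in = tau_out / (N * eta) = 6.6240 / (20 * 0.92) = 0.3600

0.3600 N*m


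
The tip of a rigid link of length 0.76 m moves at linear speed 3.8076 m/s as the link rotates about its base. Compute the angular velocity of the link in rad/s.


omega = v / L = 3.8076 / 0.76 = 5.0100

5.0100 rad/s


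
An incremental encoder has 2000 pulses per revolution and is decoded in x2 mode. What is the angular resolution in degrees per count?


resolution = 360 / (PPR * 2) = 360 / 4000 = 0.0900

0.0900 degrees


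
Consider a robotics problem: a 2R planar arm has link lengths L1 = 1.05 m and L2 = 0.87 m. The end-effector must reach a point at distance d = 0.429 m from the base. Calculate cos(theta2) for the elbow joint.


cos(th2) = (d^2 - L1^2 - L2^2)/(2*L1*L2) = (0.429^2 - 1.05^2 - 0.87^2)/(2*1.05*0.87) = -0.9170

-0.9170


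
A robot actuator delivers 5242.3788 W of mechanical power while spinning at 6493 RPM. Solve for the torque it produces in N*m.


omega = 6493 * 2*pi/60 = 679.945370 rad/s
tau = P / omega = 5242.3788 / 679.945370 = 7.7100

7.7100 N*m


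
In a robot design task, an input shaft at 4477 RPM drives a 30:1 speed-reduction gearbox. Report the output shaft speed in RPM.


omega_out = omega_in / N = 4477 / 30 = 149.2333

149.2333 RPM


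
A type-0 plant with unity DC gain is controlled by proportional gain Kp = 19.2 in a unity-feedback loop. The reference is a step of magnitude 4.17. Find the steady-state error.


e_ss = R/(1 + Kp) = 4.17/(1 + 19.2) = 4.17/20.2000 = 0.2064

0.2064


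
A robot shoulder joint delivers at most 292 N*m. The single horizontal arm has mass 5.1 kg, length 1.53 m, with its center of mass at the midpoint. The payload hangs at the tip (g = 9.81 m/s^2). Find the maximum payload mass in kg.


tau_arm = m_arm*g*(L/2) = 5.1*9.81*1.53/2 = 38.2737 N*m
tau_payload = tau_max - tau_arm = 292 - 38.2737 = 253.7263
m_payload = tau_payload / (g*L) = 253.7263 / (9.81*1.53) = 16.9046

16.9046 kg


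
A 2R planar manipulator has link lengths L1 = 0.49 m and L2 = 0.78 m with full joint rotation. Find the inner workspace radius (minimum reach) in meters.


r_min = |L1 - L2| = |0.49 - 0.78| = 0.2900

0.2900 m


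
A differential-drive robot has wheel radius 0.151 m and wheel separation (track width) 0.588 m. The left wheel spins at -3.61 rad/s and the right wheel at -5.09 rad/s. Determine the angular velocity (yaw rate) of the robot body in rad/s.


omega = r*(wR - wL)/L = 0.151*(-5.09 - (-3.61))/0.588 = -0.3801

-0.3801 rad/s


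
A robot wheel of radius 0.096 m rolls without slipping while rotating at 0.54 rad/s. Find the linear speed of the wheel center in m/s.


v = omega * r = 0.54 * 0.096 = 0.0518

0.0518 m/s


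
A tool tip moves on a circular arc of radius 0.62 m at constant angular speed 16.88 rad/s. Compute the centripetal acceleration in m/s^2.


a_c = omega^2 * r = 16.88^2 * 0.62 = 176.6593

176.6593 m/s^2


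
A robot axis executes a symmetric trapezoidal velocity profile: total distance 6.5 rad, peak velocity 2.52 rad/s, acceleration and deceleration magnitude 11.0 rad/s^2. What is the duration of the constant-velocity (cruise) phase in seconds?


t_acc = v/a = 0.229091 s, d_acc = v^2/(2a) = 0.288655 rad each
d_cruise = 6.5 - 2*0.288655 = 5.922690 rad
t_cruise = d_cruise/v = 5.922690/2.52 = 2.3503

2.3503 s


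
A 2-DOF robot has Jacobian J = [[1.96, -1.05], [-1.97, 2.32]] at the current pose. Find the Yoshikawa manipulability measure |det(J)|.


det(J) = 1.96*2.32 - (-1.05)*(-1.97) = 2.4787
|det(J)| = 2.4787

2.4787


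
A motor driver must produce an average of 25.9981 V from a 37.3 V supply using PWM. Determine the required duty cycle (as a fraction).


D = V_avg/V_supply = 25.9981/37.3 = 0.6970

0.6970


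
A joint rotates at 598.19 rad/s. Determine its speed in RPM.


RPM = 598.19 * 60/(2*pi) = 5712.2937

5712.2937 RPM


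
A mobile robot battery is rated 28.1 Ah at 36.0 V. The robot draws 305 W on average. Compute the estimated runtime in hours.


E = 28.1*36.0 = 1011.6000 Wh
t = E/P = 1011.6000/305 = 3.3167

3.3167 hours


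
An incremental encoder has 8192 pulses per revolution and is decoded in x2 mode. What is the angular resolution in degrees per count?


resolution = 360 / (PPR * 2) = 360 / 16384 = 0.0220

0.0220 degrees


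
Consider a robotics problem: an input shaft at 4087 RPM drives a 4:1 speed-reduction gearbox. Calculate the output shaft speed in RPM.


omega_out = omega_in / N = 4087 / 4 = 1021.7500

1021.7500 RPM


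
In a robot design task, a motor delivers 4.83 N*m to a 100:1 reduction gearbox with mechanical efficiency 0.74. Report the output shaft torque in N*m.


tau_out = tau_in * N * eta = 4.83 * 100 * 0.74 = 357.4200

357.4200 N*m


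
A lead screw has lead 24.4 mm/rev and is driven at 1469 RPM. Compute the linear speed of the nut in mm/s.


v = lead * (RPM/60) = 24.4*1469/60 = 597.3933

597.3933 mm/s


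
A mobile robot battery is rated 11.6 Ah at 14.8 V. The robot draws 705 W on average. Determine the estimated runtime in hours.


E = 11.6*14.8 = 171.6800 Wh
t = E/P = 171.6800/705 = 0.2435

0.2435 hours


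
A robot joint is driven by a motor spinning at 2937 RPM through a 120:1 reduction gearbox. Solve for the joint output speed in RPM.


omega_joint = omega_motor / N = 2937 / 120 = 24.4750

24.4750 RPM


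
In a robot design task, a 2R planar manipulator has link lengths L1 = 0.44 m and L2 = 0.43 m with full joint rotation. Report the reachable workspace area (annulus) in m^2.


r_max = L1 + L2 = 0.8700, r_min = |L1 - L2| = 0.0100
A = pi*(r_max^2 - r_min^2) = pi*(0.7569 - 0.0001) = 2.3776

2.3776 m^2


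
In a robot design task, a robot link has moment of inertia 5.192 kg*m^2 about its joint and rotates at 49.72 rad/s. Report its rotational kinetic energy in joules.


KE = (1/2)*I*omega^2 = 0.5*5.192*49.72^2 = 6417.5155

6417.5155 J


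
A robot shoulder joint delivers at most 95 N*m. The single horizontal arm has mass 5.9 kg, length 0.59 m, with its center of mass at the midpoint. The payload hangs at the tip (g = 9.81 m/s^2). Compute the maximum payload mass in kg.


tau_arm = m_arm*g*(L/2) = 5.9*9.81*0.59/2 = 17.0743 N*m
tau_payload = tau_max - tau_arm = 95 - 17.0743 = 77.9257
m_payload = tau_payload / (g*L) = 77.9257 / (9.81*0.59) = 13.4636

13.4636 kg


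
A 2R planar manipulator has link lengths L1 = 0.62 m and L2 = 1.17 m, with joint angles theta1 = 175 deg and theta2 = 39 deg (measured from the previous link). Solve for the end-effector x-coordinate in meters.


x = L1*cos(th1) + L2*cos(th1+th2) = 0.62*cos(175 deg) + 1.17*cos(214 deg) = -1.5876

-1.5876 m


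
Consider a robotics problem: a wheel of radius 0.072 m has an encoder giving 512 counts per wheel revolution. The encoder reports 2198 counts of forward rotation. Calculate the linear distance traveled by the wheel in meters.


revs = 2198/512 = 4.292969
d = revs * 2*pi*r = 4.292969 * 2*pi*0.072 = 1.9421

1.9421 m


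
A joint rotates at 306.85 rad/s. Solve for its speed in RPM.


RPM = 306.85 * 60/(2*pi) = 2930.2017

2930.2017 RPM


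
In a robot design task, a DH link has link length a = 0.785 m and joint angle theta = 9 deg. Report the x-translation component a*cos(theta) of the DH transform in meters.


a*cos(theta) = 0.785*cos(9 deg) = 0.7753

0.7753 m


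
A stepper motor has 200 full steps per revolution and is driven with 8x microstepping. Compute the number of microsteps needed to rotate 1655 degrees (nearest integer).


step_size = 360/(200*8) = 360/1600 = 0.225000 deg
n = 1655/(360/1600) = 1655*1600/360 = 7355.5556 -> 7356

7356 steps


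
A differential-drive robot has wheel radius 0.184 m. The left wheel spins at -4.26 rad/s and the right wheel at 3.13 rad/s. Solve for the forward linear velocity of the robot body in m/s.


v = r*(wR + wL)/2 = 0.184*(3.13 + -4.26)/2 = -0.1040

-0.1040 m/s


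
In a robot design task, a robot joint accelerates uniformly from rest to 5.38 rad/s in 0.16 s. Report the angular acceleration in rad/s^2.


alpha = delta_omega / t = 5.38 / 0.16 = 33.6250

33.6250 rad/s^2


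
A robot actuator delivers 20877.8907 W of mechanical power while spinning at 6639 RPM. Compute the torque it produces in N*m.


omega = 6639 * 2*pi/60 = 695.234454 rad/s
tau = P / omega = 20877.8907 / 695.234454 = 30.0300

30.0300 N*m


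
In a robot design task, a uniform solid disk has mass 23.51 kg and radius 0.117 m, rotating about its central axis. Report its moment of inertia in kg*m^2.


I = (1/2)*m*R^2 = 0.5*23.51*0.117^2 = 0.1609

0.1609 kg*m^2


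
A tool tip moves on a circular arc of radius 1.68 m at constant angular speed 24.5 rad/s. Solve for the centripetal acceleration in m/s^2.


a_c = omega^2 * r = 24.5^2 * 1.68 = 1008.4200

1008.4200 m/s^2


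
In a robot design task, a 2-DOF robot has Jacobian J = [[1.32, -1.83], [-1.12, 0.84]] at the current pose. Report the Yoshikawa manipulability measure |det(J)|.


det(J) = 1.32*0.84 - (-1.83)*(-1.12) = -0.9408
|det(J)| = 0.9408

0.9408


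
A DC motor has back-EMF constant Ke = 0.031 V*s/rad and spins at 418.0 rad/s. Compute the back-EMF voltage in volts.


V_emf = Ke * omega = 0.031*418.0 = 12.9580

12.9580 V


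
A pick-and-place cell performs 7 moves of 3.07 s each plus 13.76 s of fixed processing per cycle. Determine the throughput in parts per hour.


T_cycle = 7*3.07 + 13.76 = 35.2500 s
rate = 3600/T = 102.1277

102.1277 parts/hour


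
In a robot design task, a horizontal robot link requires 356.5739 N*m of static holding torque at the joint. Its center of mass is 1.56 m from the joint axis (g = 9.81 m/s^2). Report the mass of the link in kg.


m = tau / (g*L) = 356.5739 / (9.81 * 1.56) = 23.3000

23.3000 kg


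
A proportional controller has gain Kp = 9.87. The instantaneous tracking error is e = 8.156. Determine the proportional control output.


u_P = Kp * e = 9.87 * 8.156 = 80.4997

80.4997


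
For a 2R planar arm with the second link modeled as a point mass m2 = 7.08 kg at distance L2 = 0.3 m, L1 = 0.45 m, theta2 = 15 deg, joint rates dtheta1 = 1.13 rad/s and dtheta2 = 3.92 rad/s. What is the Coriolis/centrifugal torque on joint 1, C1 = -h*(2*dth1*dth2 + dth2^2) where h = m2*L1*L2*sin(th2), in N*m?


h = m2*L1*L2*sin(th2) = 7.08*0.45*0.3*sin(15 deg) = 0.247379
C1 = -h*(2*1.13*3.92 + 3.92^2) = -0.247379*24.2256 = -5.9929

-5.9929 N*m


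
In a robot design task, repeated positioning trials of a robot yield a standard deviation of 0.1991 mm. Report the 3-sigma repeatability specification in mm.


repeatability = 3*sigma = 3*0.1991 = 0.5973

0.5973 mm


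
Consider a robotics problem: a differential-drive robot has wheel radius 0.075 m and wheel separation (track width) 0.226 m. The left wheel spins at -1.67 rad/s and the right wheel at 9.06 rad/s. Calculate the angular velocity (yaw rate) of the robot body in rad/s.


omega = r*(wR - wL)/L = 0.075*(9.06 - (-1.67))/0.226 = 3.5608

3.5608 rad/s


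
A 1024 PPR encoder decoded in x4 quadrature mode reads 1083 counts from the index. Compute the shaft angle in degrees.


angle = counts * 360 / (PPR*4) = 1083 * 360 / 4096 = 95.1855

95.1855 degrees


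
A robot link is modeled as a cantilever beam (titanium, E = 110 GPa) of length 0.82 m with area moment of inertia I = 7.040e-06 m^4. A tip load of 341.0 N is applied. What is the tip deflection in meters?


delta = F*L^3/(3*E*I) = 341.0*0.82^3/(3*1.100e+11*7.040e-06)
      = 188.016488/2323200 = 8.0930e-05

8.0930e-05 m


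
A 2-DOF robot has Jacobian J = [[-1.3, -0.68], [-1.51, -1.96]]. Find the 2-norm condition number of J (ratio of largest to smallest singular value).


JJ^T eigenvalues: trace(JJ^T) = 8.2741, det(JJ^T) = det(J)^2 = 2.31404944
s_max^2 = (8.2741 + sqrt(59.20453305))/2 = 7.98427410
s_min^2 = (8.2741 - sqrt(59.20453305))/2 = 0.28982590
kappa = s_max/s_min = sqrt(7.98427410/0.28982590) = 5.2487

5.2487


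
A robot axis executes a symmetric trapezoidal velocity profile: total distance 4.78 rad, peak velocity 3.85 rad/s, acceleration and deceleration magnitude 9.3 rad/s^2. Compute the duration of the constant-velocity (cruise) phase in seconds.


t_acc = v/a = 0.413978 s, d_acc = v^2/(2a) = 0.796909 rad each
d_cruise = 4.78 - 2*0.796909 = 3.186182 rad
t_cruise = d_cruise/v = 3.186182/3.85 = 0.8276

0.8276 s


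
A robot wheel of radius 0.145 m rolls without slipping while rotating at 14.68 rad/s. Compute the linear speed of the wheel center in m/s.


v = omega * r = 14.68 * 0.145 = 2.1286

2.1286 m/s


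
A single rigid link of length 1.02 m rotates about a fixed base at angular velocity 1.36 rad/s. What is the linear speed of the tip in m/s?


v = L*omega = 1.02 * 1.36 = 1.3872

1.3872 m/s


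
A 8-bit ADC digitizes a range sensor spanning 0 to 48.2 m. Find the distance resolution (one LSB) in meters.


res = range / 2^n = 48.2/2^8 = 48.2/256 = 0.1883

0.1883 m


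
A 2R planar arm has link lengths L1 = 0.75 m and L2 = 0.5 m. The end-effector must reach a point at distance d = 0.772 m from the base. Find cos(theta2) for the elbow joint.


cos(th2) = (d^2 - L1^2 - L2^2)/(2*L1*L2) = (0.772^2 - 0.75^2 - 0.5^2)/(2*0.75*0.5) = -0.2887

-0.2887


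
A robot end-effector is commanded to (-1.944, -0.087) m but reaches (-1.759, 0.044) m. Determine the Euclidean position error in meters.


dx = -1.759 - (-1.944) = 0.1850, dy = 0.044 - (-0.087) = 0.1310
err = sqrt(0.034225 + 0.017161) = 0.2267

0.2267 m


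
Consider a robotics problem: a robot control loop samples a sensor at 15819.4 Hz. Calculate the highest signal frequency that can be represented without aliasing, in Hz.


f_max = f_s/2 = 15819.4/2 = 7909.7000

7909.7000 Hz


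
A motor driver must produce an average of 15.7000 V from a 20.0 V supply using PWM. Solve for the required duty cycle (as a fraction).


D = V_avg/V_supply = 15.7000/20.0 = 0.7850

0.7850


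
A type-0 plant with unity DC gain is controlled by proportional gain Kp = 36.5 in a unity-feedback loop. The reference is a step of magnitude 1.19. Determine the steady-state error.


e_ss = R/(1 + Kp) = 1.19/(1 + 36.5) = 1.19/37.5000 = 0.0317

0.0317


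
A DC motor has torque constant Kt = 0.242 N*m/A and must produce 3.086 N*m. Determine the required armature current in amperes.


I = tau / Kt = 3.086/0.242 = 12.7521

12.7521 A


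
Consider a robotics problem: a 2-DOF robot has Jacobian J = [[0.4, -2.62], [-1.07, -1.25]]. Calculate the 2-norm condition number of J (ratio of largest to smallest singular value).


JJ^T eigenvalues: trace(JJ^T) = 9.7318, det(JJ^T) = det(J)^2 = 10.91245156
s_max^2 = (9.7318 + sqrt(51.05812500))/2 = 8.43864842
s_min^2 = (9.7318 - sqrt(51.05812500))/2 = 1.29315158
kappa = s_max/s_min = sqrt(8.43864842/1.29315158) = 2.5545

2.5545


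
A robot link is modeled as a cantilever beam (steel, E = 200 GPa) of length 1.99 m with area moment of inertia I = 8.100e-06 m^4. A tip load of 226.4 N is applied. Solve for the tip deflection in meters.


delta = F*L^3/(3*E*I) = 226.4*1.99^3/(3*2.000e+11*8.100e-06)
      = 1784.1676136/4860000 = 3.6711e-04

3.6711e-04 m


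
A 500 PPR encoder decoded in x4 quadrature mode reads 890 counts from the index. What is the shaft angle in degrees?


angle = counts * 360 / (PPR*4) = 890 * 360 / 2000 = 160.2000

160.2000 degrees


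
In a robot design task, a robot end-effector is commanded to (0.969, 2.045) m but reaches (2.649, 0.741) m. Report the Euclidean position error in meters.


dx = 2.649 - (0.969) = 1.6800, dy = 0.741 - (2.045) = -1.3040
err = sqrt(2.822400 + 1.700416) = 2.1267

2.1267 m


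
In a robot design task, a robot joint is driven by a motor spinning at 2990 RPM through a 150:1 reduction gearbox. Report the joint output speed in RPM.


omega_joint = omega_motor / N = 2990 / 150 = 19.9333

19.9333 RPM


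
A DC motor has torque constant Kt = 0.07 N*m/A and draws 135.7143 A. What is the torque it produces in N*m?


tau = Kt * I = 0.07*135.7143 = 9.5000

9.5000 N*m


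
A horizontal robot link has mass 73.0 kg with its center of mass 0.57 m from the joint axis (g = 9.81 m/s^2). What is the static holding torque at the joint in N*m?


tau = m*g*L = 73.0 * 9.81 * 0.57 = 408.1941

408.1941 N*m


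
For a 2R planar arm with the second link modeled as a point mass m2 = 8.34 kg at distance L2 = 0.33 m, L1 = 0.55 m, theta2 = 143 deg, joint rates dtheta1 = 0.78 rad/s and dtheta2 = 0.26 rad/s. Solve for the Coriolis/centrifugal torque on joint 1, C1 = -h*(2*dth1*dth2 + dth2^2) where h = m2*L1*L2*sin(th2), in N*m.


h = m2*L1*L2*sin(th2) = 8.34*0.55*0.33*sin(143 deg) = 0.910973
C1 = -h*(2*0.78*0.26 + 0.26^2) = -0.910973*0.4732 = -0.4311

-0.4311 N*m


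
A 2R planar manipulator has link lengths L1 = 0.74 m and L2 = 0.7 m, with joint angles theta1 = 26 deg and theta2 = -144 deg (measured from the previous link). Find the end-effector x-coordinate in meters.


x = L1*cos(th1) + L2*cos(th1+th2) = 0.74*cos(26 deg) + 0.7*cos(-118 deg) = 0.3365

0.3365 m


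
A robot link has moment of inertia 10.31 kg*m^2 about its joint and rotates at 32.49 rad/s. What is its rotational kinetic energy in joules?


KE = (1/2)*I*omega^2 = 0.5*10.31*32.49^2 = 5441.6185

5441.6185 J


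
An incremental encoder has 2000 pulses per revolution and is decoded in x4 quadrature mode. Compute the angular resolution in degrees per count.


resolution = 360 / (PPR * 4) = 360 / 8000 = 0.0450

0.0450 degrees


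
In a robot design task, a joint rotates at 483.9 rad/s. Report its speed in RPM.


RPM = 483.9 * 60/(2*pi) = 4620.9046

4620.9046 RPM


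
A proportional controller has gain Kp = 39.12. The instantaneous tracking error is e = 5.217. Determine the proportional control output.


u_P = Kp * e = 39.12 * 5.217 = 204.0890

204.0890


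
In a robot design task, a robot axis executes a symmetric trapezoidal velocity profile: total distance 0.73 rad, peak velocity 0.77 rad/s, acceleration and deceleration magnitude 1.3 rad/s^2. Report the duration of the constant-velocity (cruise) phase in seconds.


t_acc = v/a = 0.592308 s, d_acc = v^2/(2a) = 0.228038 rad each
d_cruise = 0.73 - 2*0.228038 = 0.273924 rad
t_cruise = d_cruise/v = 0.273924/0.77 = 0.3557

0.3557 s


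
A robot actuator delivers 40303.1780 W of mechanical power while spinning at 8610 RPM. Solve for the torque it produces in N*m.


omega = 8610 * 2*pi/60 = 901.637092 rad/s
tau = P / omega = 40303.1780 / 901.637092 = 44.7000

44.7000 N*m


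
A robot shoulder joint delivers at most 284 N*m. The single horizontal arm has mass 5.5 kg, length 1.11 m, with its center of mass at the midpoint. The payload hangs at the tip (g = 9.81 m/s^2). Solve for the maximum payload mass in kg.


tau_arm = m_arm*g*(L/2) = 5.5*9.81*1.11/2 = 29.9450 N*m
tau_payload = tau_max - tau_arm = 284 - 29.9450 = 254.0550
m_payload = tau_payload / (g*L) = 254.0550 / (9.81*1.11) = 23.3311

23.3311 kg


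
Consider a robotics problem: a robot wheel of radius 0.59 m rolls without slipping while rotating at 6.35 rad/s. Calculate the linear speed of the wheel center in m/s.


v = omega * r = 6.35 * 0.59 = 3.7465

3.7465 m/s


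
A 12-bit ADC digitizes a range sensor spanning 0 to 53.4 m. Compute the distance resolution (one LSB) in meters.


res = range / 2^n = 53.4/2^12 = 53.4/4096 = 0.0130

0.0130 m


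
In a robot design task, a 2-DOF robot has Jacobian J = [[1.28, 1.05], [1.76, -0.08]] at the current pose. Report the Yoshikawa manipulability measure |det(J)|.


det(J) = 1.28*-0.08 - (1.05)*(1.76) = -1.9504
|det(J)| = 1.9504

1.9504


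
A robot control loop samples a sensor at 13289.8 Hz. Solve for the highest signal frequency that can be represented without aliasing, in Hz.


f_max = f_s/2 = 13289.8/2 = 6644.9000

6644.9000 Hz


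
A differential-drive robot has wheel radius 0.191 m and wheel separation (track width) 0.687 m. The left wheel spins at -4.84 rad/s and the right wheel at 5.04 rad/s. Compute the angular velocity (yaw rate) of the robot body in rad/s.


omega = r*(wR - wL)/L = 0.191*(5.04 - (-4.84))/0.687 = 2.7468

2.7468 rad/s


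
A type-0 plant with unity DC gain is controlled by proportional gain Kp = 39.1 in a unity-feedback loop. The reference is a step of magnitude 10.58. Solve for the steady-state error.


e_ss = R/(1 + Kp) = 10.58/(1 + 39.1) = 10.58/40.1000 = 0.2638

0.2638


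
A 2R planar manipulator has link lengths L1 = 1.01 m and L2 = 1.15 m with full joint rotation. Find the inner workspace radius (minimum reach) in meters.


r_min = |L1 - L2| = |1.01 - 1.15| = 0.1400

0.1400 m


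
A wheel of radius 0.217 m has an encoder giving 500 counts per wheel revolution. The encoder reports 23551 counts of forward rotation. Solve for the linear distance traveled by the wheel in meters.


revs = 23551/500 = 47.102000
d = revs * 2*pi*r = 47.102000 * 2*pi*0.217 = 64.2213

64.2213 m


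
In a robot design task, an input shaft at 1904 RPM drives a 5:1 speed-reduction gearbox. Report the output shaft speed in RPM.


omega_out = omega_in / N = 1904 / 5 = 380.8000

380.8000 RPM


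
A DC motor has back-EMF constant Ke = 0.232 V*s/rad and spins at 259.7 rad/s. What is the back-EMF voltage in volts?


V_emf = Ke * omega = 0.232*259.7 = 60.2504

60.2504 V


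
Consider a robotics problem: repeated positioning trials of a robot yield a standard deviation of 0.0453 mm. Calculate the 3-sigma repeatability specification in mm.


repeatability = 3*sigma = 3*0.0453 = 0.1359

0.1359 mm


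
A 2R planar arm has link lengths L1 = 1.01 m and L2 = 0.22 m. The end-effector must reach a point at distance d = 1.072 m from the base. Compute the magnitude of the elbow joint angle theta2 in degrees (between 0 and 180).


cos(th2) = (d^2 - L1^2 - L2^2)/(2*L1*L2) = (1.072^2 - 1.01^2 - 0.22^2)/(2*1.01*0.22) = 0.18155716
th2 = acos(0.18155716) = 79.5395 deg

79.5395 degrees


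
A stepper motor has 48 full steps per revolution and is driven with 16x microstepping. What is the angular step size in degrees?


step = 360/(48*16) = 360/768 = 0.4688

0.4688 degrees


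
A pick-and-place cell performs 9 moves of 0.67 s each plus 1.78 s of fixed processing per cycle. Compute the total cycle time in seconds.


T = 9*0.67 + 1.78 = 7.8100

7.8100 s


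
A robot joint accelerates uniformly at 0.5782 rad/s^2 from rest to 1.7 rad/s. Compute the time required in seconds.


t = delta_omega / alpha = 1.7 / 0.5782 = 2.9402

2.9402 s


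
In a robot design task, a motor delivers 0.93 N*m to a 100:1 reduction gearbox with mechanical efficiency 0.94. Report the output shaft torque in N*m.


tau_out = tau_in * N * eta = 0.93 * 100 * 0.94 = 87.4200

87.4200 N*m


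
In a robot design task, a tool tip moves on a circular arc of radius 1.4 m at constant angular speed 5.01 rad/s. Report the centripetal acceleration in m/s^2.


a_c = omega^2 * r = 5.01^2 * 1.4 = 35.1401

35.1401 m/s^2


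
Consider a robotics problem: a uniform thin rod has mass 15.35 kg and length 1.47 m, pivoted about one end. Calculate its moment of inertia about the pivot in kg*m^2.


I = (1/3)*m*L^2 = (1/3)*15.35*1.47^2 = 11.0566

11.0566 kg*m^2


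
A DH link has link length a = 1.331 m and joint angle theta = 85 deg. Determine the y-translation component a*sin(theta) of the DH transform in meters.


a*sin(theta) = 1.331*sin(85 deg) = 1.3259

1.3259 m


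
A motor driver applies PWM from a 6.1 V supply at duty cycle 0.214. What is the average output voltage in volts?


V_avg = V_supply * D = 6.1*0.214 = 1.3054

1.3054 V


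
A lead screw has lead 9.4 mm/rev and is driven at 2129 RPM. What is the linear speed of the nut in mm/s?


v = lead * (RPM/60) = 9.4*2129/60 = 333.5433

333.5433 mm/s


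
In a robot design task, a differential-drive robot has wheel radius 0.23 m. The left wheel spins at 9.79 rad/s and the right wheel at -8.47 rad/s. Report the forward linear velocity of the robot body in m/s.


v = r*(wR + wL)/2 = 0.23*(-8.47 + 9.79)/2 = 0.1518

0.1518 m/s


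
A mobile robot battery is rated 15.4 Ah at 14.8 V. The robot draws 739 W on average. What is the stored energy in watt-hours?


E = capacity * V = 15.4*14.8 = 227.9200

227.9200 Wh


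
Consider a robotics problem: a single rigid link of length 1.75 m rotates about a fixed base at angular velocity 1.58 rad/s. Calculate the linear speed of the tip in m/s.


v = L*omega = 1.75 * 1.58 = 2.7650

2.7650 m/s


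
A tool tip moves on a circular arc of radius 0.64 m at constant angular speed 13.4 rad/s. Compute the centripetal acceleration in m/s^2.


a_c = omega^2 * r = 13.4^2 * 0.64 = 114.9184

114.9184 m/s^2


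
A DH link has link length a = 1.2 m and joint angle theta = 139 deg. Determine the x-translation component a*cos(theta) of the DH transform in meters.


a*cos(theta) = 1.2*cos(139 deg) = -0.9057

-0.9057 m


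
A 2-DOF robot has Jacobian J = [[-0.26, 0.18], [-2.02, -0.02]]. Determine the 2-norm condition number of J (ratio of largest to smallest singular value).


JJ^T eigenvalues: trace(JJ^T) = 4.1808, det(JJ^T) = det(J)^2 = 0.13601344
s_max^2 = (4.1808 + sqrt(16.93503488))/2 = 4.14800995
s_min^2 = (4.1808 - sqrt(16.93503488))/2 = 0.03279005
kappa = s_max/s_min = sqrt(4.14800995/0.03279005) = 11.2473

11.2473


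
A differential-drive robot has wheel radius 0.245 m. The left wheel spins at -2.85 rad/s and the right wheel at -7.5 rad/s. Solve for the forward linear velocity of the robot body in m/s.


v = r*(wR + wL)/2 = 0.245*(-7.5 + -2.85)/2 = -1.2679

-1.2679 m/s


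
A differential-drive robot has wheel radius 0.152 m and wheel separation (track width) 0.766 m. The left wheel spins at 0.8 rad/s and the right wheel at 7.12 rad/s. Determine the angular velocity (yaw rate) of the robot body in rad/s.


omega = r*(wR - wL)/L = 0.152*(7.12 - (0.8))/0.766 = 1.2541

1.2541 rad/s


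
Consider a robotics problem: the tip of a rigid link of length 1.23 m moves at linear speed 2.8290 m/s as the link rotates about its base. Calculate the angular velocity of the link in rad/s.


omega = v / L = 2.8290 / 1.23 = 2.3000

2.3000 rad/s


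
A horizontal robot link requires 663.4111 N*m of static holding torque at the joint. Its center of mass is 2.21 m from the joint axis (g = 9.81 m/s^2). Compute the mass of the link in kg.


m = tau / (g*L) = 663.4111 / (9.81 * 2.21) = 30.6000

30.6000 kg


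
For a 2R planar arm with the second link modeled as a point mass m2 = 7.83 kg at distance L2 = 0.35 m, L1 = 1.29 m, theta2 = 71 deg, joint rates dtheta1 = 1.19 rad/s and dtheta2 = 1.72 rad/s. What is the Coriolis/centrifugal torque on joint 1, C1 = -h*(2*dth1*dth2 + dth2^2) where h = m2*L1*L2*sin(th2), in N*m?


h = m2*L1*L2*sin(th2) = 7.83*1.29*0.35*sin(71 deg) = 3.342640
C1 = -h*(2*1.19*1.72 + 1.72^2) = -3.342640*7.0520 = -23.5723

-23.5723 N*m


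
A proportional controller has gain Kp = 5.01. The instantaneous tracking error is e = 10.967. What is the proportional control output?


u_P = Kp * e = 5.01 * 10.967 = 54.9447

54.9447


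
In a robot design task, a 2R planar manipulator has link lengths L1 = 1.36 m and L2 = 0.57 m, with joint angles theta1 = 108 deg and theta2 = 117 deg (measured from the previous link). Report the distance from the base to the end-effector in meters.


x = L1*cos(th1) + L2*cos(th1+th2) = -0.823314
y = L1*sin(th1) + L2*sin(th1+th2) = 0.890386
d = sqrt(x^2 + y^2) = sqrt(0.677846 + 0.792787) = 1.2127

1.2127 m


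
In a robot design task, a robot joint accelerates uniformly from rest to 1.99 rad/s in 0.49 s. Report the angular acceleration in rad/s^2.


alpha = delta_omega / t = 1.99 / 0.49 = 4.0612

4.0612 rad/s^2


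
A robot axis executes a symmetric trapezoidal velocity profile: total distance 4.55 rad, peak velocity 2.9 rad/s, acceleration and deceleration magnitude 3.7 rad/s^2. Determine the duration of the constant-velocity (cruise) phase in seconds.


t_acc = v/a = 0.783784 s, d_acc = v^2/(2a) = 1.136486 rad each
d_cruise = 4.55 - 2*1.136486 = 2.277028 rad
t_cruise = d_cruise/v = 2.277028/2.9 = 0.7852

0.7852 s


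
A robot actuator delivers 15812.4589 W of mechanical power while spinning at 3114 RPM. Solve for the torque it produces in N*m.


omega = 3114 * 2*pi/60 = 326.097317 rad/s
tau = P / omega = 15812.4589 / 326.097317 = 48.4900

48.4900 N*m


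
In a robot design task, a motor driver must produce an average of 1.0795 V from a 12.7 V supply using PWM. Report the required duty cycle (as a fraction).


D = V_avg/V_supply = 1.0795/12.7 = 0.0850

0.0850


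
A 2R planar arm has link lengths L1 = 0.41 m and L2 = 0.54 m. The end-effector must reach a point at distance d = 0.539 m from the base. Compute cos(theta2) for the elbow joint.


cos(th2) = (d^2 - L1^2 - L2^2)/(2*L1*L2) = (0.539^2 - 0.41^2 - 0.54^2)/(2*0.41*0.54) = -0.3821

-0.3821


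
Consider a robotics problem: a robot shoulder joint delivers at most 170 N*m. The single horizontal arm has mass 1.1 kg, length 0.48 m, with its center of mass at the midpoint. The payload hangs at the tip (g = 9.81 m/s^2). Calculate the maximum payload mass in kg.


tau_arm = m_arm*g*(L/2) = 1.1*9.81*0.48/2 = 2.5898 N*m
tau_payload = tau_max - tau_arm = 170 - 2.5898 = 167.4102
m_payload = tau_payload / (g*L) = 167.4102 / (9.81*0.48) = 35.5526

35.5526 kg


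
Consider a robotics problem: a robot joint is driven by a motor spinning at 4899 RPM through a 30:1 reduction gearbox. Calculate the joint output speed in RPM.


omega_joint = omega_motor / N = 4899 / 30 = 163.3000

163.3000 RPM
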